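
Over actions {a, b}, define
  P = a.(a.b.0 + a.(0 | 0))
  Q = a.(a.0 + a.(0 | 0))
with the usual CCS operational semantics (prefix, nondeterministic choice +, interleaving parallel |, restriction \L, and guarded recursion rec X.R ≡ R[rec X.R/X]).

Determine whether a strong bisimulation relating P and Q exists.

P's transition system — 5 states:
  m0 = a.(a.b.0 + a.(0 | 0)) → =a=> m1
  m1 = a.b.0 + a.(0 | 0) → =a=> m2, =a=> m3
  m2 = 0 | 0 → deadlocked
  m3 = b.0 → =b=> m4
  m4 = 0 → deadlocked
Q's transition system — 4 states:
  n0 = a.(a.0 + a.(0 | 0)) → =a=> n1
  n1 = a.0 + a.(0 | 0) → =a=> n2, =a=> n3
  n2 = 0 → deadlocked
  n3 = 0 | 0 → deadlocked
Coarsest stable partition (strong bisimilarity classes):
  B0 = {m0}
  B1 = {m1}
  B2 = {m2, m4, n2, n3}
  B3 = {m3}
  B4 = {n0}
  B5 = {n1}
m0 ∈ B0, n0 ∈ B4 → different blocks

P ≁ Q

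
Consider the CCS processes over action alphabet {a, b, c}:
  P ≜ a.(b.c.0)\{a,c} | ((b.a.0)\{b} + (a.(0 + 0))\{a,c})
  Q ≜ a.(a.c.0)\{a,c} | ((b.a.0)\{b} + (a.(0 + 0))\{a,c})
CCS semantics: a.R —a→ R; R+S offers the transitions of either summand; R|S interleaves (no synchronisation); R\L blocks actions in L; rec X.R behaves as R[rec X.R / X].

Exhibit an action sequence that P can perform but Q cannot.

P's transition system — 3 states:
  m0 = a.(b.c.0)\{a,c} | ((b.a.0)\{b} + (a.(0 + 0))\{a,c}) :: --a--▸ m1
  m1 = (b.c.0)\{a,c} | ((b.a.0)\{b} + (a.(0 + 0))\{a,c}) :: --b--▸ m2
  m2 = (c.0)\{a,c} | ((b.a.0)\{b} + (a.(0 + 0))\{a,c}) :: stopped
Q's transition system — 2 states:
  n0 = a.(a.c.0)\{a,c} | ((b.a.0)\{b} + (a.(0 + 0))\{a,c}) :: --a--▸ n1
  n1 = (a.c.0)\{a,c} | ((b.a.0)\{b} + (a.(0 + 0))\{a,c}) :: stopped
Run σ = ⟨ab⟩ on P: start {m0}
  after a @ step 1: {m1}
  after b @ step 2: {m2}
  ✓ P
Run σ = ⟨ab⟩ on Q: start {n0}
  after a @ step 1: {n1}
  after b @ step 2: ∅ (Q stuck)

ab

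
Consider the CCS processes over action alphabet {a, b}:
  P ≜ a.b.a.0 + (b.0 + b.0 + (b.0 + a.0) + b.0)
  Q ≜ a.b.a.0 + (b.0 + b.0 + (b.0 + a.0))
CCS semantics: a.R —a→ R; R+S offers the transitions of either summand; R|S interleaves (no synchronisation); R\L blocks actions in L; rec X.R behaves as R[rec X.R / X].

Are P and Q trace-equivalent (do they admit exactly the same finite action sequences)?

LTS(P): 4 reachable states
  m0 = a.b.a.0 + (b.0 + b.0 + (b.0 + a.0) + b.0) → -a-> m1, -a-> m2, -b-> m1
  m1 = 0 → deadlocked
  m2 = b.a.0 → -b-> m3
  m3 = a.0 → -a-> m1
LTS(Q): 4 reachable states
  n0 = a.b.a.0 + (b.0 + b.0 + (b.0 + a.0)) → -a-> n1, -a-> n2, -b-> n1
  n1 = 0 → deadlocked
  n2 = b.a.0 → -b-> n3
  n3 = a.0 → -a-> n1
Coarsest stable partition (strong bisimilarity classes):
  B0 = {m0, n0}
  B1 = {m1, n1}
  B2 = {m2, n2}
  B3 = {m3, n3}
m0 ∈ B0, n0 ∈ B0 → same block
Bisimilar ⇒ trace-equivalent.

traces(P) = traces(Q)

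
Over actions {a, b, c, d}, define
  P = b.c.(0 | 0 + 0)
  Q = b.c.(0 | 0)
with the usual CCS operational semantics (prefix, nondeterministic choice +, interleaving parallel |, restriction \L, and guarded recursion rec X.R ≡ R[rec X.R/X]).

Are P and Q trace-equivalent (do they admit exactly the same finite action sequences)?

P's transition system — 3 states:
  u0 = b.c.(0 | 0 + 0) → ··b··> u1
  u1 = c.(0 | 0 + 0) → ··c··> u2
  u2 = 0 | 0 + 0 → stopped
Q's transition system — 3 states:
  v0 = b.c.(0 | 0) → ··b··> v1
  v1 = c.(0 | 0) → ··c··> v2
  v2 = 0 | 0 → stopped
Coarsest stable partition (strong bisimilarity classes):
  B0 = {u0, v0}
  B1 = {u1, v1}
  B2 = {u2, v2}
u0 ∈ B0, v0 ∈ B0 → same block
Bisimilar ⇒ trace-equivalent.

trace-equivalent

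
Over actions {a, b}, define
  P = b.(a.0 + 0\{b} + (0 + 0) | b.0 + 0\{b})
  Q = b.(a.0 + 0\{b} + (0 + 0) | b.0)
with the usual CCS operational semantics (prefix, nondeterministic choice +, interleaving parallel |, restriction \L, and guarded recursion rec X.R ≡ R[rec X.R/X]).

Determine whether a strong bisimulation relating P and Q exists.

P ~ Q

Reachable graph of P (4 states):
  p0 = b.(a.0 + 0\{b} + (0 + 0) | b.0 + 0\{b}) → —b→ p1
  p1 = a.0 + 0\{b} + (0 + 0) | b.0 + 0\{b} → —a→ p2, —b→ p3
  p2 = 0 → (no moves)
  p3 = (0 + 0) | 0 → (no moves)
Reachable graph of Q (4 states):
  q0 = b.(a.0 + 0\{b} + (0 + 0) | b.0) → —b→ q1
  q1 = a.0 + 0\{b} + (0 + 0) | b.0 → —a→ q2, —b→ q3
  q2 = 0 → (no moves)
  q3 = (0 + 0) | 0 → (no moves)
Partition-refinement fixed point:
  B0 = {p0, q0}
  B1 = {p1, q1}
  B2 = {p2, p3, q2, q3}
p0 ∈ B0, q0 ∈ B0 → same block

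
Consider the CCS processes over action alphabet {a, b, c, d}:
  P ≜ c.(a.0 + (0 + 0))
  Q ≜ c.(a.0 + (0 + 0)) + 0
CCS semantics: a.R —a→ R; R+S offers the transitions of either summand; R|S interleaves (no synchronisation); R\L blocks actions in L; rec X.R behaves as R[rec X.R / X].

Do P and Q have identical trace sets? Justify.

traces(P) = traces(Q)

LTS(P): 3 reachable states
  u0 = c.(a.0 + (0 + 0)) :: -c-> u1
  u1 = a.0 + (0 + 0) :: -a-> u2
  u2 = 0 :: ∅
LTS(Q): 3 reachable states
  v0 = c.(a.0 + (0 + 0)) + 0 :: -c-> v1
  v1 = a.0 + (0 + 0) :: -a-> v2
  v2 = 0 :: ∅
Bisimilarity quotient blocks:
  B0 = {u0, v0}
  B1 = {u1, v1}
  B2 = {u2, v2}
u0 ∈ B0, v0 ∈ B0 → same block
Bisimilar ⇒ trace-equivalent.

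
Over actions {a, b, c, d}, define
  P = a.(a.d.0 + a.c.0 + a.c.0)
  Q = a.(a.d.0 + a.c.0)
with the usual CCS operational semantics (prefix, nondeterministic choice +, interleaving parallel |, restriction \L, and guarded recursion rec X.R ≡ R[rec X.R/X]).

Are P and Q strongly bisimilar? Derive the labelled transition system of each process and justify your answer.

bisimilar

P's transition system — 5 states:
  p0 = a.(a.d.0 + a.c.0 + a.c.0) has moves --a--▸ p1
  p1 = a.d.0 + a.c.0 + a.c.0 has moves --a--▸ p2, --a--▸ p3
  p2 = c.0 has moves --c--▸ p4
  p3 = d.0 has moves --d--▸ p4
  p4 = 0 has moves ∅
Q's transition system — 5 states:
  q0 = a.(a.d.0 + a.c.0) has moves --a--▸ q1
  q1 = a.d.0 + a.c.0 has moves --a--▸ q2, --a--▸ q3
  q2 = c.0 has moves --c--▸ q4
  q3 = d.0 has moves --d--▸ q4
  q4 = 0 has moves ∅
Partition-refinement fixed point:
  B0 = {p0, q0}
  B1 = {p1, q1}
  B2 = {p2, q2}
  B3 = {p4, q4}
  B4 = {p3, q3}
p0 ∈ B0, q0 ∈ B0 → same block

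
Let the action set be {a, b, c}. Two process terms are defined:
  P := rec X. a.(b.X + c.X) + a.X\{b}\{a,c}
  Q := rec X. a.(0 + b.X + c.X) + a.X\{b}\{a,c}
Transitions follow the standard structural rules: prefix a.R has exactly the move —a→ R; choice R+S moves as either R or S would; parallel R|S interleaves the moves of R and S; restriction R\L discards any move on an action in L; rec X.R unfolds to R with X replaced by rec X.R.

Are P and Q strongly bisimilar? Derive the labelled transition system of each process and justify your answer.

LTS(P): 3 reachable states
  u0 = rec X. a.(b.X + c.X) + a.X\{b}\{a,c} | =a=> u1, =a=> u2
  u1 = (rec X. a.(b.X + c.X) + a.X\{b}\{a,c})\{b}\{a,c} | (no moves)
  u2 = b.(rec X. a.(b.X + c.X) + a.X\{b}\{a,c}) + c.(rec X. a.(b.X + c.X) + a.X\{b}\{a,c}) | =b=> u0, =c=> u0
LTS(Q): 3 reachable states
  v0 = rec X. a.(0 + b.X + c.X) + a.X\{b}\{a,c} | =a=> v1, =a=> v2
  v1 = (rec X. a.(0 + b.X + c.X) + a.X\{b}\{a,c})\{b}\{a,c} | (no moves)
  v2 = 0 + b.(rec X. a.(0 + b.X + c.X) + a.X\{b}\{a,c}) + c.(rec X. a.(0 + b.X + c.X) + a.X\{b}\{a,c}) | =b=> v0, =c=> v0
Coarsest stable partition (strong bisimilarity classes):
  B0 = {u0, v0}
  B1 = {u2, v2}
  B2 = {u1, v1}
u0 ∈ B0, v0 ∈ B0 → same block

bisimilar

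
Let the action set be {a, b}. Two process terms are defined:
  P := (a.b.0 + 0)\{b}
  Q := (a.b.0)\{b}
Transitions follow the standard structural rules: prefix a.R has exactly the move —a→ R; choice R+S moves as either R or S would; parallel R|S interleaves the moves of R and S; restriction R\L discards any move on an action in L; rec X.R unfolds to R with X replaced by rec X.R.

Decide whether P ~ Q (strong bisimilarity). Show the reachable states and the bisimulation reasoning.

P ~ Q

LTS(P): 2 reachable states
  p0 = (a.b.0 + 0)\{b} → ··a··> p1
  p1 = (b.0)\{b} → (no moves)
LTS(Q): 2 reachable states
  q0 = (a.b.0)\{b} → ··a··> q1
  q1 = (b.0)\{b} → (no moves)
Partition-refinement fixed point:
  B0 = {p0, q0}
  B1 = {p1, q1}
p0 ∈ B0, q0 ∈ B0 → same block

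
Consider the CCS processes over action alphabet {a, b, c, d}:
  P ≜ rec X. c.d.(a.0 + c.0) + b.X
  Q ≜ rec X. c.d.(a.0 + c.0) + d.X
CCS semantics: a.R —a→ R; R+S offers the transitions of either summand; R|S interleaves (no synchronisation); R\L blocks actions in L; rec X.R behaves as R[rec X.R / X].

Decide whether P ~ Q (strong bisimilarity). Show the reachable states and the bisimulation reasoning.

LTS(P): 4 reachable states
  u0 = rec X. c.d.(a.0 + c.0) + b.X → —b→ u0, —c→ u1
  u1 = d.(a.0 + c.0) → —d→ u2
  u2 = a.0 + c.0 → —a→ u3, —c→ u3
  u3 = 0 → ∅
LTS(Q): 4 reachable states
  v0 = rec X. c.d.(a.0 + c.0) + d.X → —c→ v1, —d→ v0
  v1 = d.(a.0 + c.0) → —d→ v2
  v2 = a.0 + c.0 → —a→ v3, —c→ v3
  v3 = 0 → ∅
Coarsest stable partition (strong bisimilarity classes):
  B0 = {u0}
  B1 = {u1, v1}
  B2 = {u2, v2}
  B3 = {u3, v3}
  B4 = {v0}
u0 ∈ B0, v0 ∈ B4 → different blocks

P ≁ Q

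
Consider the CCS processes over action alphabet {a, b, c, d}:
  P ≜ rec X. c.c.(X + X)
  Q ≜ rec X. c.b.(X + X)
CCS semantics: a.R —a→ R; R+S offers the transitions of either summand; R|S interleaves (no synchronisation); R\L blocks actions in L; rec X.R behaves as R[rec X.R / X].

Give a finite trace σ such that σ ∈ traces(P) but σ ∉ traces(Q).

cc

P's transition system — 3 states:
  p0 = rec X. c.c.(X + X) → -c-> p1
  p1 = c.((rec X. c.c.(X + X)) + (rec X. c.c.(X + X))) → -c-> p2
  p2 = (rec X. c.c.(X + X)) + (rec X. c.c.(X + X)) → -c-> p1
Q's transition system — 3 states:
  q0 = rec X. c.b.(X + X) → -c-> q1
  q1 = b.((rec X. c.b.(X + X)) + (rec X. c.b.(X + X))) → -b-> q2
  q2 = (rec X. c.b.(X + X)) + (rec X. c.b.(X + X)) → -c-> q1
Trace ⟨cc⟩ through P, begin at {p0}:
  step 1 (c): {p1}
  step 2 (c): {p2}
  — P admits the full trace.
Trace ⟨cc⟩ through Q, begin at {q0}:
  step 1 (c): {q1}
  step 2 (c): ∅ (Q stuck)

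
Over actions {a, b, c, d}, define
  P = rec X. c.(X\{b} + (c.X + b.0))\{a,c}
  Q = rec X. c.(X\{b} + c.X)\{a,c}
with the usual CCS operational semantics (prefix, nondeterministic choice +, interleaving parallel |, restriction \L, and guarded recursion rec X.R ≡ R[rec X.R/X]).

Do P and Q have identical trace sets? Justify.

Reachable graph of P (3 states):
  m0 = rec X. c.(X\{b} + (c.X + b.0))\{a,c} :: ··c··> m1
  m1 = ((rec X. c.(X\{b} + (c.X + b.0))\{a,c})\{b} + (c.(rec X. c.(X\{b} + (c.X + b.0))\{a,c}) + b.0))\{a,c} :: ··b··> m2
  m2 = 0\{a,c} :: (no moves)
Reachable graph of Q (2 states):
  n0 = rec X. c.(X\{b} + c.X)\{a,c} :: ··c··> n1
  n1 = ((rec X. c.(X\{b} + c.X)\{a,c})\{b} + c.(rec X. c.(X\{b} + c.X)\{a,c}))\{a,c} :: (no moves)
Trace ⟨cb⟩ through P, begin at {m0}:
  step 1 (c): {m1}
  step 2 (b): {m2}
  ✓ P
Trace ⟨cb⟩ through Q, begin at {n0}:
  step 1 (c): {n1}
  step 2 (b): no successor for Q

NO — witness ⟨cb⟩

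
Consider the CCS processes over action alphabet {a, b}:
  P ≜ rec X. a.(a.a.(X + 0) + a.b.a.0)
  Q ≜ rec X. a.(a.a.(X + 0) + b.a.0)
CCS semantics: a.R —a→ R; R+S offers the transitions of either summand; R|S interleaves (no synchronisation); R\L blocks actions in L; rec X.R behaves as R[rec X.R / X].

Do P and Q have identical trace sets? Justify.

Reachable graph of P (7 states):
  s0 = rec X. a.(a.a.(X + 0) + a.b.a.0) has moves =a=> s1
  s1 = a.a.((rec X. a.(a.a.(X + 0) + a.b.a.0)) + 0) + a.b.a.0 has moves =a=> s2, =a=> s3
  s2 = a.((rec X. a.(a.a.(X + 0) + a.b.a.0)) + 0) has moves =a=> s4
  s3 = b.a.0 has moves =b=> s5
  s4 = (rec X. a.(a.a.(X + 0) + a.b.a.0)) + 0 has moves =a=> s1
  s5 = a.0 has moves =a=> s6
  s6 = 0 has moves ∅
Reachable graph of Q (6 states):
  t0 = rec X. a.(a.a.(X + 0) + b.a.0) has moves =a=> t1
  t1 = a.a.((rec X. a.(a.a.(X + 0) + b.a.0)) + 0) + b.a.0 has moves =a=> t2, =b=> t3
  t2 = a.((rec X. a.(a.a.(X + 0) + b.a.0)) + 0) has moves =a=> t4
  t3 = a.0 has moves =a=> t5
  t4 = (rec X. a.(a.a.(X + 0) + b.a.0)) + 0 has moves =a=> t1
  t5 = 0 has moves ∅
Executing aab from P (initial set {s0}):
  after a @ step 1: {s1}
  after a @ step 2: {s2, s3}
  after b @ step 3: {s5}
  ✓ P
Executing aab from Q (initial set {t0}):
  after a @ step 1: {t1}
  after a @ step 2: {t2}
  after b @ step 3: ∅  — Q cannot continue

traces(P) ≠ traces(Q) — witness ⟨aab⟩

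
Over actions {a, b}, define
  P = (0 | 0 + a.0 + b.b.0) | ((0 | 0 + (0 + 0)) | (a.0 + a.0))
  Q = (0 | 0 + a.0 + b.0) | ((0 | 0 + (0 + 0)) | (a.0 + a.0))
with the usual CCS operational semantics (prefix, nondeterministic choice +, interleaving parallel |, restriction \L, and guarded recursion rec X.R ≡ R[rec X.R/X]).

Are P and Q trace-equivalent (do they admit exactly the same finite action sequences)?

traces(P) ≠ traces(Q) — witness ⟨bb⟩

Reachable graph of P (6 states):
  p0 = (0 | 0 + a.0 + b.b.0) | ((0 | 0 + (0 + 0)) | (a.0 + a.0)) | ··a··> p1, ··a··> p2, ··b··> p3
  p1 = (0 | 0 + a.0 + b.b.0) | ((0 | 0 + (0 + 0)) | 0) | ··a··> p4, ··b··> p5
  p2 = 0 | ((0 | 0 + (0 + 0)) | (a.0 + a.0)) | ··a··> p4
  p3 = b.0 | ((0 | 0 + (0 + 0)) | (a.0 + a.0)) | ··a··> p5, ··b··> p2
  p4 = 0 | ((0 | 0 + (0 + 0)) | 0) | (no moves)
  p5 = b.0 | ((0 | 0 + (0 + 0)) | 0) | ··b··> p4
Reachable graph of Q (4 states):
  q0 = (0 | 0 + a.0 + b.0) | ((0 | 0 + (0 + 0)) | (a.0 + a.0)) | ··a··> q1, ··a··> q2, ··b··> q2
  q1 = (0 | 0 + a.0 + b.0) | ((0 | 0 + (0 + 0)) | 0) | ··a··> q3, ··b··> q3
  q2 = 0 | ((0 | 0 + (0 + 0)) | (a.0 + a.0)) | ··a··> q3
  q3 = 0 | ((0 | 0 + (0 + 0)) | 0) | (no moves)
Trace ⟨bb⟩ through P, begin at {p0}:
  after b @ step 1: {p3}
  after b @ step 2: {p2}
  — P admits the full trace.
Trace ⟨bb⟩ through Q, begin at {q0}:
  after b @ step 1: {q2}
  after b @ step 2: no successor for Q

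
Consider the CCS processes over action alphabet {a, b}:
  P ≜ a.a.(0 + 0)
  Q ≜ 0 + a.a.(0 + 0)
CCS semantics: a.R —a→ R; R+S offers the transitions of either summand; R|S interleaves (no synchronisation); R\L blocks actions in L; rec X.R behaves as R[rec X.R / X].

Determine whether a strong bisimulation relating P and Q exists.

P ~ Q

P's transition system — 3 states:
  u0 = a.a.(0 + 0) | --a--▸ u1
  u1 = a.(0 + 0) | --a--▸ u2
  u2 = 0 + 0 | stopped
Q's transition system — 3 states:
  v0 = 0 + a.a.(0 + 0) | --a--▸ v1
  v1 = a.(0 + 0) | --a--▸ v2
  v2 = 0 + 0 | stopped
Partition-refinement fixed point:
  B0 = {u0, v0}
  B1 = {u1, v1}
  B2 = {u2, v2}
u0 ∈ B0, v0 ∈ B0 → same block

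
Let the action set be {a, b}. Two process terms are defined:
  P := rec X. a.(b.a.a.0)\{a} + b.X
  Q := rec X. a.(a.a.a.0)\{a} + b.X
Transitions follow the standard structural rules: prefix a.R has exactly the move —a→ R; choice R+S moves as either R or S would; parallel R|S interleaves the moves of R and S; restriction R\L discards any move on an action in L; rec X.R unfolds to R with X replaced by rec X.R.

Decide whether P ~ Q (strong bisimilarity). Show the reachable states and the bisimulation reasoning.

P's transition system — 3 states:
  s0 = rec X. a.(b.a.a.0)\{a} + b.X ⊢ —a→ s1, —b→ s0
  s1 = (b.a.a.0)\{a} ⊢ —b→ s2
  s2 = (a.a.0)\{a} ⊢ ∅
Q's transition system — 2 states:
  t0 = rec X. a.(a.a.a.0)\{a} + b.X ⊢ —a→ t1, —b→ t0
  t1 = (a.a.a.0)\{a} ⊢ ∅
Partition-refinement fixed point:
  B0 = {s0}
  B1 = {s1}
  B2 = {s2, t1}
  B3 = {t0}
s0 ∈ B0, t0 ∈ B3 → different blocks

NO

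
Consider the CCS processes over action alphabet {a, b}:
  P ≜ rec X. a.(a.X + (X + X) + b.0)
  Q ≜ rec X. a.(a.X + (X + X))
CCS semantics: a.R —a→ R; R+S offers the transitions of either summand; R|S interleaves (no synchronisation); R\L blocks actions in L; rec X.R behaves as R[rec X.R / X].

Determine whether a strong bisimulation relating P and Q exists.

NO

LTS(P): 3 reachable states
  p0 = rec X. a.(a.X + (X + X) + b.0) :: =a=> p1
  p1 = a.(rec X. a.(a.X + (X + X) + b.0)) + ((rec X. a.(a.X + (X + X) + b.0)) + (rec X. a.(a.X + (X + X) + b.0))) + b.0 :: =a=> p0, =a=> p1, =b=> p2
  p2 = 0 :: stopped
LTS(Q): 2 reachable states
  q0 = rec X. a.(a.X + (X + X)) :: =a=> q1
  q1 = a.(rec X. a.(a.X + (X + X))) + ((rec X. a.(a.X + (X + X))) + (rec X. a.(a.X + (X + X)))) :: =a=> q0, =a=> q1
Coarsest stable partition (strong bisimilarity classes):
  B0 = {p0}
  B1 = {p1}
  B2 = {p2}
  B3 = {q0, q1}
p0 ∈ B0, q0 ∈ B3 → different blocks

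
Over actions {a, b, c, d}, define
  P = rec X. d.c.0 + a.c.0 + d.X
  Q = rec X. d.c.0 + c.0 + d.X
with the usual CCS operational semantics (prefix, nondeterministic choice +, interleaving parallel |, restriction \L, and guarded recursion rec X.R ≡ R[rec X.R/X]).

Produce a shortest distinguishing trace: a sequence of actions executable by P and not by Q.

a

P's transition system — 3 states:
  s0 = rec X. d.c.0 + a.c.0 + d.X :: -a-> s1, -d-> s0, -d-> s1
  s1 = c.0 :: -c-> s2
  s2 = 0 :: stopped
Q's transition system — 3 states:
  t0 = rec X. d.c.0 + c.0 + d.X :: -c-> t1, -d-> t0, -d-> t2
  t1 = 0 :: stopped
  t2 = c.0 :: -c-> t1
Run σ = ⟨a⟩ on P: start {s0}
  after a @ step 1: {s1}
  ✓ P
Run σ = ⟨a⟩ on Q: start {t0}
  after a @ step 1: no successor for Q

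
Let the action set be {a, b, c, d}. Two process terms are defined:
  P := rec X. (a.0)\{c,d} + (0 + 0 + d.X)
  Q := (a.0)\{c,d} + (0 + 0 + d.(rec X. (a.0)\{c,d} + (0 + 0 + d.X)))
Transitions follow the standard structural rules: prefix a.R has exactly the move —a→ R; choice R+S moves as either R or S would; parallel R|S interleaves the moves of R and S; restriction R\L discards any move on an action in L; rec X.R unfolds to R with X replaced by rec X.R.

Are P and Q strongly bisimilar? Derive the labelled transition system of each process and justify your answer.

bisimilar

Reachable graph of P (2 states):
  m0 = rec X. (a.0)\{c,d} + (0 + 0 + d.X) has moves ··a··> m1, ··d··> m0
  m1 = 0\{c,d} has moves stopped
Reachable graph of Q (3 states):
  n0 = (a.0)\{c,d} + (0 + 0 + d.(rec X. (a.0)\{c,d} + (0 + 0 + d.X))) has moves ··a··> n1, ··d··> n2
  n1 = 0\{c,d} has moves stopped
  n2 = rec X. (a.0)\{c,d} + (0 + 0 + d.X) has moves ··a··> n1, ··d··> n2
Bisimilarity quotient blocks:
  B0 = {m0, n0, n2}
  B1 = {m1, n1}
m0 ∈ B0, n0 ∈ B0 → same block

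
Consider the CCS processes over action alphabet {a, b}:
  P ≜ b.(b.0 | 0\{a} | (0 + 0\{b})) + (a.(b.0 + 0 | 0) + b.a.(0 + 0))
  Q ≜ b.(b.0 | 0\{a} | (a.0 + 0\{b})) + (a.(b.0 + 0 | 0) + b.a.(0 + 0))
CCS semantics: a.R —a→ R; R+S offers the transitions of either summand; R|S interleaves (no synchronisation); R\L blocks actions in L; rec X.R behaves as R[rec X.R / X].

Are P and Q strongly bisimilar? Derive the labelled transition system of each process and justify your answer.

Reachable graph of P (7 states):
  u0 = b.(b.0 | 0\{a} | (0 + 0\{b})) + (a.(b.0 + 0 | 0) + b.a.(0 + 0)) :: —a→ u1, —b→ u2, —b→ u3
  u1 = b.0 + 0 | 0 :: —b→ u4
  u2 = a.(0 + 0) :: —a→ u5
  u3 = b.0 | 0\{a} | (0 + 0\{b}) :: —b→ u6
  u4 = 0 :: ·
  u5 = 0 + 0 :: ·
  u6 = 0 | 0\{a} | (0 + 0\{b}) :: ·
Reachable graph of Q (9 states):
  v0 = b.(b.0 | 0\{a} | (a.0 + 0\{b})) + (a.(b.0 + 0 | 0) + b.a.(0 + 0)) :: —a→ v1, —b→ v2, —b→ v3
  v1 = b.0 + 0 | 0 :: —b→ v4
  v2 = a.(0 + 0) :: —a→ v5
  v3 = b.0 | 0\{a} | (a.0 + 0\{b}) :: —a→ v6, —b→ v7
  v4 = 0 :: ·
  v5 = 0 + 0 :: ·
  v6 = b.0 | 0\{a} | 0 :: —b→ v8
  v7 = 0 | 0\{a} | (a.0 + 0\{b}) :: —a→ v8
  v8 = 0 | 0\{a} | 0 :: ·
Partition-refinement fixed point:
  B0 = {u0}
  B1 = {u1, u3, v1, v6}
  B2 = {u4, u5, u6, v4, v5, v8}
  B3 = {u2, v2, v7}
  B4 = {v0}
  B5 = {v3}
u0 ∈ B0, v0 ∈ B4 → different blocks

NO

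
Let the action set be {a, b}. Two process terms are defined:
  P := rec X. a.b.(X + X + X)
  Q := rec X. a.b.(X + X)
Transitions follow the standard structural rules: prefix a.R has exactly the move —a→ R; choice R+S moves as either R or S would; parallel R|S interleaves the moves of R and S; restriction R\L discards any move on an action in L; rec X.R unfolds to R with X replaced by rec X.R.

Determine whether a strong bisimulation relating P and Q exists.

YES

LTS(P): 3 reachable states
  u0 = rec X. a.b.(X + X + X) → -a-> u1
  u1 = b.((rec X. a.b.(X + X + X)) + (rec X. a.b.(X + X + X)) + (rec X. a.b.(X + X + X))) → -b-> u2
  u2 = (rec X. a.b.(X + X + X)) + (rec X. a.b.(X + X + X)) + (rec X. a.b.(X + X + X)) → -a-> u1
LTS(Q): 3 reachable states
  v0 = rec X. a.b.(X + X) → -a-> v1
  v1 = b.((rec X. a.b.(X + X)) + (rec X. a.b.(X + X))) → -b-> v2
  v2 = (rec X. a.b.(X + X)) + (rec X. a.b.(X + X)) → -a-> v1
Partition-refinement fixed point:
  B0 = {u0, u2, v0, v2}
  B1 = {u1, v1}
u0 ∈ B0, v0 ∈ B0 → same block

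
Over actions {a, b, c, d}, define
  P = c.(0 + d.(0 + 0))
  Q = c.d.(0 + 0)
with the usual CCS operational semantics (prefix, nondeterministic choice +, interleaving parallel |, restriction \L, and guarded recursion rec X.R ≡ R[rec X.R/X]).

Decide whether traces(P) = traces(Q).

P's transition system — 3 states:
  s0 = c.(0 + d.(0 + 0)) | ··c··> s1
  s1 = 0 + d.(0 + 0) | ··d··> s2
  s2 = 0 + 0 | stopped
Q's transition system — 3 states:
  t0 = c.d.(0 + 0) | ··c··> t1
  t1 = d.(0 + 0) | ··d··> t2
  t2 = 0 + 0 | stopped
Bisimilarity quotient blocks:
  B0 = {s0, t0}
  B1 = {s1, t1}
  B2 = {s2, t2}
s0 ∈ B0, t0 ∈ B0 → same block
Bisimilar ⇒ trace-equivalent.

traces(P) = traces(Q)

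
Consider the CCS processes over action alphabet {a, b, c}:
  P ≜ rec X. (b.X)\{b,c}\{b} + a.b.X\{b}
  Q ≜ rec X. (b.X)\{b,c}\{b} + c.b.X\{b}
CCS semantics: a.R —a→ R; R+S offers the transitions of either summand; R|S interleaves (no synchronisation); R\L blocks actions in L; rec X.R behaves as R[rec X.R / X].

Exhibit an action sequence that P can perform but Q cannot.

P's transition system — 4 states:
  m0 = rec X. (b.X)\{b,c}\{b} + a.b.X\{b} :: --a--▸ m1
  m1 = b.(rec X. (b.X)\{b,c}\{b} + a.b.X\{b})\{b} :: --b--▸ m2
  m2 = (rec X. (b.X)\{b,c}\{b} + a.b.X\{b})\{b} :: --a--▸ m3
  m3 = (b.(rec X. (b.X)\{b,c}\{b} + a.b.X\{b})\{b})\{b} :: deadlocked
Q's transition system — 4 states:
  n0 = rec X. (b.X)\{b,c}\{b} + c.b.X\{b} :: --c--▸ n1
  n1 = b.(rec X. (b.X)\{b,c}\{b} + c.b.X\{b})\{b} :: --b--▸ n2
  n2 = (rec X. (b.X)\{b,c}\{b} + c.b.X\{b})\{b} :: --c--▸ n3
  n3 = (b.(rec X. (b.X)\{b,c}\{b} + c.b.X\{b})\{b})\{b} :: deadlocked
Run σ = ⟨a⟩ on P: start {m0}
  after a @ step 1: {m1}
  P completes σ.
Run σ = ⟨a⟩ on Q: start {n0}
  after a @ step 1: ∅  — Q cannot continue

a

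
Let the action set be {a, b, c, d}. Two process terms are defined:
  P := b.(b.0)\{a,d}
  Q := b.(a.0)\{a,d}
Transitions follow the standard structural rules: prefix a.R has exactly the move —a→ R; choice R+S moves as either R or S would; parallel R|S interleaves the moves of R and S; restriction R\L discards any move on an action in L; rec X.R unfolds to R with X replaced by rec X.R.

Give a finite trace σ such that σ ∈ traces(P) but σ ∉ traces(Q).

bb

LTS(P): 3 reachable states
  p0 = b.(b.0)\{a,d} → --b--▸ p1
  p1 = (b.0)\{a,d} → --b--▸ p2
  p2 = 0\{a,d} → stopped
LTS(Q): 2 reachable states
  q0 = b.(a.0)\{a,d} → --b--▸ q1
  q1 = (a.0)\{a,d} → stopped
Trace ⟨bb⟩ through P, begin at {p0}:
  step 1 (b): {p1}
  step 2 (b): {p2}
  P completes σ.
Trace ⟨bb⟩ through Q, begin at {q0}:
  step 1 (b): {q1}
  step 2 (b): ∅ (Q stuck)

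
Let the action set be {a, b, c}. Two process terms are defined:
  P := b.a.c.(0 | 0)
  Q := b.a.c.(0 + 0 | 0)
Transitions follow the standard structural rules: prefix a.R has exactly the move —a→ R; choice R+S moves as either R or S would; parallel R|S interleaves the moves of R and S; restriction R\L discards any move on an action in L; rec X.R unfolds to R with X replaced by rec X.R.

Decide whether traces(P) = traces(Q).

traces(P) = traces(Q)

Reachable graph of P (4 states):
  s0 = b.a.c.(0 | 0) :: =b=> s1
  s1 = a.c.(0 | 0) :: =a=> s2
  s2 = c.(0 | 0) :: =c=> s3
  s3 = 0 | 0 :: (no moves)
Reachable graph of Q (4 states):
  t0 = b.a.c.(0 + 0 | 0) :: =b=> t1
  t1 = a.c.(0 + 0 | 0) :: =a=> t2
  t2 = c.(0 + 0 | 0) :: =c=> t3
  t3 = 0 + 0 | 0 :: (no moves)
Partition-refinement fixed point:
  B0 = {s0, t0}
  B1 = {s1, t1}
  B2 = {s2, t2}
  B3 = {s3, t3}
s0 ∈ B0, t0 ∈ B0 → same block
Bisimilar ⇒ trace-equivalent.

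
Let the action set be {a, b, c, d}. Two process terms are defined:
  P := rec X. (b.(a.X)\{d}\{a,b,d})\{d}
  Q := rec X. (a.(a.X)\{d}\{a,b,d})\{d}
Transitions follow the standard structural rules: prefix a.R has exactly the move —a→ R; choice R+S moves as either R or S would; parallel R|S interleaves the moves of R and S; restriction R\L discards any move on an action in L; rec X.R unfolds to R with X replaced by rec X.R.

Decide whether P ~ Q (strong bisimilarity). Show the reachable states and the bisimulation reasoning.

Reachable graph of P (2 states):
  m0 = rec X. (b.(a.X)\{d}\{a,b,d})\{d} has moves -b-> m1
  m1 = (a.(rec X. (b.(a.X)\{d}\{a,b,d})\{d}))\{d}\{a,b,d}\{d} has moves stopped
Reachable graph of Q (2 states):
  n0 = rec X. (a.(a.X)\{d}\{a,b,d})\{d} has moves -a-> n1
  n1 = (a.(rec X. (a.(a.X)\{d}\{a,b,d})\{d}))\{d}\{a,b,d}\{d} has moves stopped
Bisimilarity quotient blocks:
  B0 = {m0}
  B1 = {m1, n1}
  B2 = {n0}
m0 ∈ B0, n0 ∈ B2 → different blocks

P ≁ Q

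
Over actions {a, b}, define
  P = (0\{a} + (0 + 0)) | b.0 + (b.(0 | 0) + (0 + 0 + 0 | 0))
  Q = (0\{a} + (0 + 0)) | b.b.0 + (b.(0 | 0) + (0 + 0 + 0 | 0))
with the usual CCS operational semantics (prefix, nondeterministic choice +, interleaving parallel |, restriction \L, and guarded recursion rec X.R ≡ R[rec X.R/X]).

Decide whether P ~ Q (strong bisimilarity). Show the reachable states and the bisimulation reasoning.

Reachable graph of P (3 states):
  m0 = (0\{a} + (0 + 0)) | b.0 + (b.(0 | 0) + (0 + 0 + 0 | 0)) → -b-> m1, -b-> m2
  m1 = (0\{a} + (0 + 0)) | 0 → deadlocked
  m2 = 0 | 0 → deadlocked
Reachable graph of Q (4 states):
  n0 = (0\{a} + (0 + 0)) | b.b.0 + (b.(0 | 0) + (0 + 0 + 0 | 0)) → -b-> n1, -b-> n2
  n1 = (0\{a} + (0 + 0)) | b.0 → -b-> n3
  n2 = 0 | 0 → deadlocked
  n3 = (0\{a} + (0 + 0)) | 0 → deadlocked
Bisimilarity quotient blocks:
  B0 = {m0, n1}
  B1 = {m1, m2, n2, n3}
  B2 = {n0}
m0 ∈ B0, n0 ∈ B2 → different blocks

NO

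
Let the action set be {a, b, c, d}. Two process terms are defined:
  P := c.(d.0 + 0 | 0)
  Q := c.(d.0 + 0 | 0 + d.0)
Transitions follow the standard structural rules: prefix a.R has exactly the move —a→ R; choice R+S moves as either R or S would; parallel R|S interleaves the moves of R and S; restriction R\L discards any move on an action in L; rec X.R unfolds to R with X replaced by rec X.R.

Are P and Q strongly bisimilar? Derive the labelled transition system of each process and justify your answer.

YES

P's transition system — 3 states:
  p0 = c.(d.0 + 0 | 0) | —c→ p1
  p1 = d.0 + 0 | 0 | —d→ p2
  p2 = 0 | ·
Q's transition system — 3 states:
  q0 = c.(d.0 + 0 | 0 + d.0) | —c→ q1
  q1 = d.0 + 0 | 0 + d.0 | —d→ q2
  q2 = 0 | ·
Partition-refinement fixed point:
  B0 = {p0, q0}
  B1 = {p1, q1}
  B2 = {p2, q2}
p0 ∈ B0, q0 ∈ B0 → same block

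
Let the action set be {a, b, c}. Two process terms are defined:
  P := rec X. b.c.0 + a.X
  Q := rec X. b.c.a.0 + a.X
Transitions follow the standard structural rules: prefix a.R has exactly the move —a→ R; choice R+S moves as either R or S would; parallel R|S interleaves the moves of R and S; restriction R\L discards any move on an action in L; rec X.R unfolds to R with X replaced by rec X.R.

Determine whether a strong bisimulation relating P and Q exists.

Reachable graph of P (3 states):
  m0 = rec X. b.c.0 + a.X has moves ··a··> m0, ··b··> m1
  m1 = c.0 has moves ··c··> m2
  m2 = 0 has moves ·
Reachable graph of Q (4 states):
  n0 = rec X. b.c.a.0 + a.X has moves ··a··> n0, ··b··> n1
  n1 = c.a.0 has moves ··c··> n2
  n2 = a.0 has moves ··a··> n3
  n3 = 0 has moves ·
Bisimilarity quotient blocks:
  B0 = {m0}
  B1 = {m1}
  B2 = {m2, n3}
  B3 = {n0}
  B4 = {n1}
  B5 = {n2}
m0 ∈ B0, n0 ∈ B3 → different blocks

not bisimilar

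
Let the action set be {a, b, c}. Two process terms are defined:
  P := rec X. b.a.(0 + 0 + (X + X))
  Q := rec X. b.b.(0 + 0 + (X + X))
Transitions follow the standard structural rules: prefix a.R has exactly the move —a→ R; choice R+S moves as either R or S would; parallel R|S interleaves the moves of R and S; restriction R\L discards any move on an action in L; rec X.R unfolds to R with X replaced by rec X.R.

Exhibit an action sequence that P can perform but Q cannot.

ba

LTS(P): 3 reachable states
  m0 = rec X. b.a.(0 + 0 + (X + X)) → --b--▸ m1
  m1 = a.(0 + 0 + ((rec X. b.a.(0 + 0 + (X + X))) + (rec X. b.a.(0 + 0 + (X + X))))) → --a--▸ m2
  m2 = 0 + 0 + ((rec X. b.a.(0 + 0 + (X + X))) + (rec X. b.a.(0 + 0 + (X + X)))) → --b--▸ m1
LTS(Q): 3 reachable states
  n0 = rec X. b.b.(0 + 0 + (X + X)) → --b--▸ n1
  n1 = b.(0 + 0 + ((rec X. b.b.(0 + 0 + (X + X))) + (rec X. b.b.(0 + 0 + (X + X))))) → --b--▸ n2
  n2 = 0 + 0 + ((rec X. b.b.(0 + 0 + (X + X))) + (rec X. b.b.(0 + 0 + (X + X)))) → --b--▸ n1
Trace ⟨ba⟩ through P, begin at {m0}:
  after b @ step 1: {m1}
  after a @ step 2: {m2}
  ✓ P
Trace ⟨ba⟩ through Q, begin at {n0}:
  after b @ step 1: {n1}
  after a @ step 2: ∅  — Q cannot continue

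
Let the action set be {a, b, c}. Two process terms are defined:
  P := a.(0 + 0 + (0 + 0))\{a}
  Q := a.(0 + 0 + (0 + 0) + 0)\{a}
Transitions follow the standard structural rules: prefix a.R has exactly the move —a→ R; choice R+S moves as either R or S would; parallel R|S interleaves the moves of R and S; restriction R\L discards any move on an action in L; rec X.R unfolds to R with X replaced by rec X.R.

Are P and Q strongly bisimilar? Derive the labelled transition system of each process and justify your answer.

LTS(P): 2 reachable states
  u0 = a.(0 + 0 + (0 + 0))\{a} has moves ··a··> u1
  u1 = (0 + 0 + (0 + 0))\{a} has moves stopped
LTS(Q): 2 reachable states
  v0 = a.(0 + 0 + (0 + 0) + 0)\{a} has moves ··a··> v1
  v1 = (0 + 0 + (0 + 0) + 0)\{a} has moves stopped
Coarsest stable partition (strong bisimilarity classes):
  B0 = {u0, v0}
  B1 = {u1, v1}
u0 ∈ B0, v0 ∈ B0 → same block

bisimilar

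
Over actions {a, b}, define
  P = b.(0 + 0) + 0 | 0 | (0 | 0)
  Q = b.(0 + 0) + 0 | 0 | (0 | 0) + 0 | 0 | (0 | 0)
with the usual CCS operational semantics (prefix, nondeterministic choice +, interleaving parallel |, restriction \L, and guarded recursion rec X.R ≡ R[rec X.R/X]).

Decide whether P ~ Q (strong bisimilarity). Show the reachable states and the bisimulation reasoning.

P's transition system — 2 states:
  u0 = b.(0 + 0) + 0 | 0 | (0 | 0) → =b=> u1
  u1 = 0 + 0 → ·
Q's transition system — 2 states:
  v0 = b.(0 + 0) + 0 | 0 | (0 | 0) + 0 | 0 | (0 | 0) → =b=> v1
  v1 = 0 + 0 → ·
Partition-refinement fixed point:
  B0 = {u0, v0}
  B1 = {u1, v1}
u0 ∈ B0, v0 ∈ B0 → same block

P ~ Q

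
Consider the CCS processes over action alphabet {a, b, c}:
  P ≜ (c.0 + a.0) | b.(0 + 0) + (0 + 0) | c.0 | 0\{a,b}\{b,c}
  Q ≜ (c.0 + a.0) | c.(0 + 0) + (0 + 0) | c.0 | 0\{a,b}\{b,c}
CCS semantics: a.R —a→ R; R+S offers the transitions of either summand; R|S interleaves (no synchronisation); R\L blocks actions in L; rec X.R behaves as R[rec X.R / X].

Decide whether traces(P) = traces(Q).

Reachable graph of P (5 states):
  u0 = (c.0 + a.0) | b.(0 + 0) + (0 + 0) | c.0 | 0\{a,b}\{b,c} has moves =a=> u1, =b=> u2, =c=> u1, =c=> u3
  u1 = 0 | b.(0 + 0) has moves =b=> u4
  u2 = (c.0 + a.0) | (0 + 0) has moves =a=> u4, =c=> u4
  u3 = (0 + 0) | 0 | 0\{a,b}\{b,c} has moves (no moves)
  u4 = 0 | (0 + 0) has moves (no moves)
Reachable graph of Q (5 states):
  v0 = (c.0 + a.0) | c.(0 + 0) + (0 + 0) | c.0 | 0\{a,b}\{b,c} has moves =a=> v1, =c=> v1, =c=> v2, =c=> v3
  v1 = 0 | c.(0 + 0) has moves =c=> v4
  v2 = (0 + 0) | 0 | 0\{a,b}\{b,c} has moves (no moves)
  v3 = (c.0 + a.0) | (0 + 0) has moves =a=> v4, =c=> v4
  v4 = 0 | (0 + 0) has moves (no moves)
Run σ = ⟨b⟩ on P: start {u0}
  [1] b ⇒ {u2}
  — P admits the full trace.
Run σ = ⟨b⟩ on Q: start {v0}
  [1] b ⇒ ∅  — Q cannot continue

traces(P) ≠ traces(Q) — witness ⟨b⟩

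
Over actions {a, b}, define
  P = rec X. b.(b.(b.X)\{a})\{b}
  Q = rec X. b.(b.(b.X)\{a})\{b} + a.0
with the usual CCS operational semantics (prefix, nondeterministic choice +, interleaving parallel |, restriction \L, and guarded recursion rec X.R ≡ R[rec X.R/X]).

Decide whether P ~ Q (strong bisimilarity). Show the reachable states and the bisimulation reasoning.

Reachable graph of P (2 states):
  p0 = rec X. b.(b.(b.X)\{a})\{b} has moves -b-> p1
  p1 = (b.(b.(rec X. b.(b.(b.X)\{a})\{b}))\{a})\{b} has moves stopped
Reachable graph of Q (3 states):
  q0 = rec X. b.(b.(b.X)\{a})\{b} + a.0 has moves -a-> q1, -b-> q2
  q1 = 0 has moves stopped
  q2 = (b.(b.(rec X. b.(b.(b.X)\{a})\{b} + a.0))\{a})\{b} has moves stopped
Bisimilarity quotient blocks:
  B0 = {p0}
  B1 = {p1, q1, q2}
  B2 = {q0}
p0 ∈ B0, q0 ∈ B2 → different blocks

NO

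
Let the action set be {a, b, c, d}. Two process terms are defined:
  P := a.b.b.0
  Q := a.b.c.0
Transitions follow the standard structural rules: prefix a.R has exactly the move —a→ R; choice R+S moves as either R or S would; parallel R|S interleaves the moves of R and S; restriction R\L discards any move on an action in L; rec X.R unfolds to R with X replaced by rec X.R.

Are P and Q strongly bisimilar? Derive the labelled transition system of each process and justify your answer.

P's transition system — 4 states:
  u0 = a.b.b.0 → --a--▸ u1
  u1 = b.b.0 → --b--▸ u2
  u2 = b.0 → --b--▸ u3
  u3 = 0 → deadlocked
Q's transition system — 4 states:
  v0 = a.b.c.0 → --a--▸ v1
  v1 = b.c.0 → --b--▸ v2
  v2 = c.0 → --c--▸ v3
  v3 = 0 → deadlocked
Partition-refinement fixed point:
  B0 = {u0}
  B1 = {u1}
  B2 = {u2}
  B3 = {u3, v3}
  B4 = {v0}
  B5 = {v1}
  B6 = {v2}
u0 ∈ B0, v0 ∈ B4 → different blocks

NO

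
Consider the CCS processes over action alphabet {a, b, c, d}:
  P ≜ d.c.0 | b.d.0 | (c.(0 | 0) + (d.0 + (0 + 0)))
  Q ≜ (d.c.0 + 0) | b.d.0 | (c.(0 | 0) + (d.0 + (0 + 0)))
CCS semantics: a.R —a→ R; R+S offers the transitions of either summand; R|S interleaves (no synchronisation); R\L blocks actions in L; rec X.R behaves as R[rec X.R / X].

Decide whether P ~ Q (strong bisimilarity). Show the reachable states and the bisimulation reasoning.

P's transition system — 27 states:
  u0 = d.c.0 | b.d.0 | (c.(0 | 0) + (d.0 + (0 + 0))) → ··b··> u1, ··c··> u2, ··d··> u3, ··d··> u4
  u1 = d.c.0 | d.0 | (c.(0 | 0) + (d.0 + (0 + 0))) → ··c··> u5, ··d··> u6, ··d··> u7, ··d··> u8
  u2 = d.c.0 | b.d.0 | (0 | 0) → ··b··> u5, ··d··> u9
  u3 = c.0 | b.d.0 | (c.(0 | 0) + (d.0 + (0 + 0))) → ··b··> u6, ··c··> u10, ··c··> u9, ··d··> u11
  u4 = d.c.0 | b.d.0 | 0 → ··b··> u8, ··d··> u11
  u5 = d.c.0 | d.0 | (0 | 0) → ··d··> u12, ··d··> u13
  u6 = c.0 | d.0 | (c.(0 | 0) + (d.0 + (0 + 0))) → ··c··> u12, ··c··> u14, ··d··> u15, ··d··> u16
  u7 = d.c.0 | 0 | (c.(0 | 0) + (d.0 + (0 + 0))) → ··c··> u13, ··d··> u15, ··d··> u17
  u8 = d.c.0 | d.0 | 0 → ··d··> u16, ··d··> u17
  u9 = c.0 | b.d.0 | (0 | 0) → ··b··> u12, ··c··> u18
  u10 = 0 | b.d.0 | (c.(0 | 0) + (d.0 + (0 + 0))) → ··b··> u14, ··c··> u18, ··d··> u19
  u11 = c.0 | b.d.0 | 0 → ··b··> u16, ··c··> u19
  u12 = c.0 | d.0 | (0 | 0) → ··c··> u20, ··d··> u21
  u13 = d.c.0 | 0 | (0 | 0) → ··d··> u21
  u14 = 0 | d.0 | (c.(0 | 0) + (d.0 + (0 + 0))) → ··c··> u20, ··d··> u22, ··d··> u23
  u15 = c.0 | 0 | (c.(0 | 0) + (d.0 + (0 + 0))) → ··c··> u21, ··c··> u22, ··d··> u24
  u16 = c.0 | d.0 | 0 → ··c··> u23, ··d··> u24
  u17 = d.c.0 | 0 | 0 → ··d··> u24
  u18 = 0 | b.d.0 | (0 | 0) → ··b··> u20
  u19 = 0 | b.d.0 | 0 → ··b··> u23
  u20 = 0 | d.0 | (0 | 0) → ··d··> u25
  u21 = c.0 | 0 | (0 | 0) → ··c··> u25
  u22 = 0 | 0 | (c.(0 | 0) + (d.0 + (0 + 0))) → ··c··> u25, ··d··> u26
  u23 = 0 | d.0 | 0 → ··d··> u26
  u24 = c.0 | 0 | 0 → ··c··> u26
  u25 = 0 | 0 | (0 | 0) → ∅
  u26 = 0 | 0 | 0 → ∅
Q's transition system — 27 states:
  v0 = (d.c.0 + 0) | b.d.0 | (c.(0 | 0) + (d.0 + (0 + 0))) → ··b··> v1, ··c··> v2, ··d··> v3, ··d··> v4
  v1 = (d.c.0 + 0) | d.0 | (c.(0 | 0) + (d.0 + (0 + 0))) → ··c··> v5, ··d··> v6, ··d··> v7, ··d··> v8
  v2 = (d.c.0 + 0) | b.d.0 | (0 | 0) → ··b··> v5, ··d··> v9
  v3 = (d.c.0 + 0) | b.d.0 | 0 → ··b··> v7, ··d··> v10
  v4 = c.0 | b.d.0 | (c.(0 | 0) + (d.0 + (0 + 0))) → ··b··> v8, ··c··> v11, ··c··> v9, ··d··> v10
  v5 = (d.c.0 + 0) | d.0 | (0 | 0) → ··d··> v12, ··d··> v13
  v6 = (d.c.0 + 0) | 0 | (c.(0 | 0) + (d.0 + (0 + 0))) → ··c··> v12, ··d··> v14, ··d··> v15
  v7 = (d.c.0 + 0) | d.0 | 0 → ··d··> v14, ··d··> v16
  v8 = c.0 | d.0 | (c.(0 | 0) + (d.0 + (0 + 0))) → ··c··> v13, ··c··> v17, ··d··> v15, ··d··> v16
  v9 = c.0 | b.d.0 | (0 | 0) → ··b··> v13, ··c··> v18
  v10 = c.0 | b.d.0 | 0 → ··b··> v16, ··c··> v19
  v11 = 0 | b.d.0 | (c.(0 | 0) + (d.0 + (0 + 0))) → ··b··> v17, ··c··> v18, ··d··> v19
  v12 = (d.c.0 + 0) | 0 | (0 | 0) → ··d··> v20
  v13 = c.0 | d.0 | (0 | 0) → ··c··> v21, ··d··> v20
  v14 = (d.c.0 + 0) | 0 | 0 → ··d··> v22
  v15 = c.0 | 0 | (c.(0 | 0) + (d.0 + (0 + 0))) → ··c··> v20, ··c··> v23, ··d··> v22
  v16 = c.0 | d.0 | 0 → ··c··> v24, ··d··> v22
  v17 = 0 | d.0 | (c.(0 | 0) + (d.0 + (0 + 0))) → ··c··> v21, ··d··> v23, ··d··> v24
  v18 = 0 | b.d.0 | (0 | 0) → ··b··> v21
  v19 = 0 | b.d.0 | 0 → ··b··> v24
  v20 = c.0 | 0 | (0 | 0) → ··c··> v25
  v21 = 0 | d.0 | (0 | 0) → ··d··> v25
  v22 = c.0 | 0 | 0 → ··c··> v26
  v23 = 0 | 0 | (c.(0 | 0) + (d.0 + (0 + 0))) → ··c··> v25, ··d··> v26
  v24 = 0 | d.0 | 0 → ··d··> v26
  v25 = 0 | 0 | (0 | 0) → ∅
  v26 = 0 | 0 | 0 → ∅
Partition-refinement fixed point:
  B0 = {u0, v0}
  B1 = {u2, u4, v2, v3}
  B2 = {u5, u8, v5, v7}
  B3 = {u12, u16, v13, v16}
  B4 = {u21, u24, v20, v22}
  B5 = {u25, u26, v25, v26}
  B6 = {u20, u23, v21, v24}
  B7 = {u13, u17, v12, v14}
  B8 = {u11, u9, v10, v9}
  B9 = {u18, u19, v18, v19}
  B10 = {u3, v4}
  B11 = {u10, v11}
  B12 = {u14, v17}
  B13 = {u22, v23}
  B14 = {u6, v8}
  B15 = {u15, v15}
  B16 = {u1, v1}
  B17 = {u7, v6}
u0 ∈ B0, v0 ∈ B0 → same block

YES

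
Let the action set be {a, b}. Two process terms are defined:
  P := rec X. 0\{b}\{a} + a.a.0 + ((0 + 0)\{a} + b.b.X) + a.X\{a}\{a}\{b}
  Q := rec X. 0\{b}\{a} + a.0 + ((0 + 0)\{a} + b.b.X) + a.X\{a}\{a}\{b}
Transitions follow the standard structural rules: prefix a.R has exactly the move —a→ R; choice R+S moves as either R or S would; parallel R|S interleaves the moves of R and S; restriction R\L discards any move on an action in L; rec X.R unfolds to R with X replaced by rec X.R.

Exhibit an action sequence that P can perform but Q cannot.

P's transition system — 5 states:
  s0 = rec X. 0\{b}\{a} + a.a.0 + ((0 + 0)\{a} + b.b.X) + a.X\{a}\{a}\{b} → =a=> s1, =a=> s2, =b=> s3
  s1 = (rec X. 0\{b}\{a} + a.a.0 + ((0 + 0)\{a} + b.b.X) + a.X\{a}\{a}\{b})\{a}\{a}\{b} → (no moves)
  s2 = a.0 → =a=> s4
  s3 = b.(rec X. 0\{b}\{a} + a.a.0 + ((0 + 0)\{a} + b.b.X) + a.X\{a}\{a}\{b}) → =b=> s0
  s4 = 0 → (no moves)
Q's transition system — 4 states:
  t0 = rec X. 0\{b}\{a} + a.0 + ((0 + 0)\{a} + b.b.X) + a.X\{a}\{a}\{b} → =a=> t1, =a=> t2, =b=> t3
  t1 = (rec X. 0\{b}\{a} + a.0 + ((0 + 0)\{a} + b.b.X) + a.X\{a}\{a}\{b})\{a}\{a}\{b} → (no moves)
  t2 = 0 → (no moves)
  t3 = b.(rec X. 0\{b}\{a} + a.0 + ((0 + 0)\{a} + b.b.X) + a.X\{a}\{a}\{b}) → =b=> t0
Executing aa from P (initial set {s0}):
  step 1 (a): {s1, s2}
  step 2 (a): {s4}
  P completes σ.
Executing aa from Q (initial set {t0}):
  step 1 (a): {t1, t2}
  step 2 (a): ∅  — Q cannot continue

aa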